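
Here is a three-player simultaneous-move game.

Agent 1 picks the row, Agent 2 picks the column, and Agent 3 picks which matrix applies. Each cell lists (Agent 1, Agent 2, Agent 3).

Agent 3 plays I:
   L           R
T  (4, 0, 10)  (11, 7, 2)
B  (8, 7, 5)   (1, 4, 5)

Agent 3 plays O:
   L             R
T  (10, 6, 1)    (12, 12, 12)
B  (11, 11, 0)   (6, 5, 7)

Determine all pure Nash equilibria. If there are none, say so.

(T, R, O); (B, L, I)

(T, L, I): Agent 1 can switch to B (4 → 8). Not NE.
(T, L, O): Agent 1 can switch to B (10 → 11). Not NE.
(T, R, I): Agent 3 can switch to O (2 → 12). Not NE.
(T, R, O): Agent 1 gets 12, best alternative 6; Agent 2 gets 12, best alternative 6; Agent 3 gets 12, best alternative 2. No profitable deviation — NE.
(B, L, I): Agent 1 gets 8, best alternative 4; Agent 2 gets 7, best alternative 4; Agent 3 gets 5, best alternative 0. No profitable deviation — NE.
(B, L, O): Agent 3 can switch to I (0 → 5). Not NE.
(B, R, I): Agent 1 can switch to T (1 → 11). Not NE.
(B, R, O): Agent 1 can switch to T (6 → 12). Not NE.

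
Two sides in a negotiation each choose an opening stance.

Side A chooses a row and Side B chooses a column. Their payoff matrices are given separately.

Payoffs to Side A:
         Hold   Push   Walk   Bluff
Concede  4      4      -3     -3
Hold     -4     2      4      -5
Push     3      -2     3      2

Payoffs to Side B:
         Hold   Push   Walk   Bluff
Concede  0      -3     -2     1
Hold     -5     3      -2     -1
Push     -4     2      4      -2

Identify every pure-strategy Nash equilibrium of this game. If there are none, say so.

(Concede, Hold): Side B can switch to Bluff (0 → 1). Not NE.
(Concede, Push): Side B can switch to Hold (-3 → 0). Not NE.
(Concede, Walk): Side A can switch to Hold (-3 → 4). Not NE.
(Concede, Bluff): Side A can switch to Push (-3 → 2). Not NE.
(Hold, Hold): Side A can switch to Concede (-4 → 4). Not NE.
(Hold, Push): Side A can switch to Concede (2 → 4). Not NE.
(Hold, Walk): Side B can switch to Push (-2 → 3). Not NE.
(Hold, Bluff): Side A can switch to Concede (-5 → -3). Not NE.
(Push, Hold): Side A can switch to Concede (3 → 4). Not NE.
(Push, Push): Side A can switch to Concede (-2 → 4). Not NE.
(The remaining 2 profiles each have a profitable deviation by the same check.)

none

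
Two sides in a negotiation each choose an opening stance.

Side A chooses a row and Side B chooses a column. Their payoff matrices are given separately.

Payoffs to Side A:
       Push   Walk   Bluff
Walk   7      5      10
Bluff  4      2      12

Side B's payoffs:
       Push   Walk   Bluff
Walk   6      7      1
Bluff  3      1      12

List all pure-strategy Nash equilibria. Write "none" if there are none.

Side A against Push: payoffs 7, 4 → best response Walk.
Side A against Walk: payoffs 5, 2 → best response Walk.
Side A against Bluff: payoffs 10, 12 → best response Bluff.
Side B against Walk: payoffs 6, 7, 1 → best response Walk.
Side B against Bluff: payoffs 3, 1, 12 → best response Bluff.
Mutual best responses: (Walk, Walk); (Bluff, Bluff).

Pure-strategy Nash equilibria: (Walk, Walk); (Bluff, Bluff)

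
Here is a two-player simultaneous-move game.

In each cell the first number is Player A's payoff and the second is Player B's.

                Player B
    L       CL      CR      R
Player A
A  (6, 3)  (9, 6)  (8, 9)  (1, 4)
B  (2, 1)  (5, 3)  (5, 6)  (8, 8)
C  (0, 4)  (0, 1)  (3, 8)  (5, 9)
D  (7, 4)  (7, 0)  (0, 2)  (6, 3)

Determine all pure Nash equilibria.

(A, L): Player A can switch to D (6 → 7). Not NE.
(A, CL): Player B can switch to CR (6 → 9). Not NE.
(A, CR): Player A gets 8, best alternative 5; Player B gets 9, best alternative 6. No profitable deviation — NE.
(A, R): Player A can switch to B (1 → 8). Not NE.
(B, L): Player A can switch to A (2 → 6). Not NE.
(B, CL): Player A can switch to A (5 → 9). Not NE.
(B, CR): Player A can switch to A (5 → 8). Not NE.
(B, R): Player A gets 8, best alternative 6; Player B gets 8, best alternative 6. No profitable deviation — NE.
(C, L): Player A can switch to A (0 → 6). Not NE.
(C, CL): Player A can switch to A (0 → 9). Not NE.
(C, CR): Player A can switch to A (3 → 8). Not NE.
(C, R): Player A can switch to B (5 → 8). Not NE.
(D, L): Player A gets 7, best alternative 6; Player B gets 4, best alternative 3. No profitable deviation — NE.
(D, CL): Player A can switch to A (7 → 9). Not NE.
(D, CR): Player A can switch to A (0 → 8). Not NE.
(The remaining 1 profile has a profitable deviation by the same check.)

Pure-strategy Nash equilibria: (A, CR) and (B, R) and (D, L)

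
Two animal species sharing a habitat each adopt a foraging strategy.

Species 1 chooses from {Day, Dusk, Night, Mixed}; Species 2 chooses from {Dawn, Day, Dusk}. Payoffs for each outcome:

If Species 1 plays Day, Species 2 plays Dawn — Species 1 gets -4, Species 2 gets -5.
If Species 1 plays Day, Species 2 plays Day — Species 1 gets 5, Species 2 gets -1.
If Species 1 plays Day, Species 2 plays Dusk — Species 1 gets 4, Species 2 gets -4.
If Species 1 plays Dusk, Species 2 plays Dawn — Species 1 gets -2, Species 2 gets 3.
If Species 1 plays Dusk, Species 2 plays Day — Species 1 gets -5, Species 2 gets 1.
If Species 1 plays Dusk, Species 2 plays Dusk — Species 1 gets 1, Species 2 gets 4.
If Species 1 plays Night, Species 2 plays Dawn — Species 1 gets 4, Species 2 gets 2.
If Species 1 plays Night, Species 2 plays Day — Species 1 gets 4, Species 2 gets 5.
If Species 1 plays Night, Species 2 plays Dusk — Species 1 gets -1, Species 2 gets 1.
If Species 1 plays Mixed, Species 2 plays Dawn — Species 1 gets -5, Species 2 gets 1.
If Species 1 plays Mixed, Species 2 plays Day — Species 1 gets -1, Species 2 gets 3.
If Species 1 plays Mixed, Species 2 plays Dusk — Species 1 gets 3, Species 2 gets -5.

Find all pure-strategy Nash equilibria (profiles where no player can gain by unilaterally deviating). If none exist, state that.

(Day, Dawn): Species 1 can switch to Dusk (-4 → -2). Not NE.
(Day, Day): Species 1 gets 5, best alternative 4; Species 2 gets -1, best alternative -4. No profitable deviation — NE.
(Day, Dusk): Species 2 can switch to Day (-4 → -1). Not NE.
(Dusk, Dawn): Species 1 can switch to Night (-2 → 4). Not NE.
(Dusk, Day): Species 1 can switch to Day (-5 → 5). Not NE.
(Dusk, Dusk): Species 1 can switch to Day (1 → 4). Not NE.
(Night, Dawn): Species 2 can switch to Day (2 → 5). Not NE.
(The remaining 5 profiles each have a profitable deviation by the same check.)

Pure NE: (Day, Day)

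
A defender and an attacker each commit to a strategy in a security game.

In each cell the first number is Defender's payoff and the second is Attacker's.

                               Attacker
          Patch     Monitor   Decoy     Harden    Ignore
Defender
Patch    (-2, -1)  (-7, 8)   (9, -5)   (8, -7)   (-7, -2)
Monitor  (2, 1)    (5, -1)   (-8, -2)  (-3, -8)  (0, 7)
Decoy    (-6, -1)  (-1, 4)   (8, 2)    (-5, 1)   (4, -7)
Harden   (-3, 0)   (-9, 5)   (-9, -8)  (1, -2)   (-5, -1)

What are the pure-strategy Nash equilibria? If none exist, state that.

none

(Patch, Patch): Defender can switch to Monitor (-2 → 2). Not NE.
(Patch, Monitor): Defender can switch to Monitor (-7 → 5). Not NE.
(Patch, Decoy): Attacker can switch to Patch (-5 → -1). Not NE.
(Patch, Harden): Attacker can switch to Patch (-7 → -1). Not NE.
(Patch, Ignore): Defender can switch to Monitor (-7 → 0). Not NE.
(Monitor, Patch): Attacker can switch to Ignore (1 → 7). Not NE.
(The remaining 14 profiles each have a profitable deviation by the same check.)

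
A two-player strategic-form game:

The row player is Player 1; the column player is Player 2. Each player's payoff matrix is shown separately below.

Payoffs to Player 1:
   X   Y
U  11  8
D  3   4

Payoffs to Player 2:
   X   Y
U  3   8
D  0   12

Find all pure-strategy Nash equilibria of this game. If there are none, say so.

For each strategy profile, look for a profitable unilateral deviation.
(U, X): Player 2 can switch to Y (3 → 8). Not NE.
(U, Y): Player 1 gets 8, best alternative 4; Player 2 gets 8, best alternative 3. No profitable deviation — NE.
(D, X): Player 1 can switch to U (3 → 11). Not NE.
(D, Y): Player 1 can switch to U (4 → 8). Not NE.

Pure NE: (U, Y)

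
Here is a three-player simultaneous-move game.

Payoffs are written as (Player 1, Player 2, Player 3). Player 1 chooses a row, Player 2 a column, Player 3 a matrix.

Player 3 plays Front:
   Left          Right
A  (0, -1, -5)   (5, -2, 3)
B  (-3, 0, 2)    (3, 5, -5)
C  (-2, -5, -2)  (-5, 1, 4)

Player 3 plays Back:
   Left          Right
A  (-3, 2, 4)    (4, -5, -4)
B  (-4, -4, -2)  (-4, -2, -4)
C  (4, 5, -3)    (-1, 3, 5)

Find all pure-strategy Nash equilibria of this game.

No pure-strategy Nash equilibrium.

Player 1 against (Left, Front): payoffs 0, -3, -2 → best response A.
Player 1 against (Left, Back): payoffs -3, -4, 4 → best response C.
Player 1 against (Right, Front): payoffs 5, 3, -5 → best response A.
Player 1 against (Right, Back): payoffs 4, -4, -1 → best response A.
Player 2 against (A, Front): payoffs -1, -2 → best response Left.
Player 2 against (A, Back): payoffs 2, -5 → best response Left.
Player 2 against (B, Front): payoffs 0, 5 → best response Right.
Player 2 against (B, Back): payoffs -4, -2 → best response Right.
Player 2 against (C, Front): payoffs -5, 1 → best response Right.
Player 2 against (C, Back): payoffs 5, 3 → best response Left.
Player 3 against (A, Left): payoffs -5, 4 → best response Back.
Player 3 against (A, Right): payoffs 3, -4 → best response Front.
Player 3 against (B, Left): payoffs 2, -2 → best response Front.
Player 3 against (B, Right): payoffs -5, -4 → best response Back.
Player 3 against (C, Left): payoffs -2, -3 → best response Front.
Player 3 against (C, Right): payoffs 4, 5 → best response Back.
No profile is a mutual best response for all players.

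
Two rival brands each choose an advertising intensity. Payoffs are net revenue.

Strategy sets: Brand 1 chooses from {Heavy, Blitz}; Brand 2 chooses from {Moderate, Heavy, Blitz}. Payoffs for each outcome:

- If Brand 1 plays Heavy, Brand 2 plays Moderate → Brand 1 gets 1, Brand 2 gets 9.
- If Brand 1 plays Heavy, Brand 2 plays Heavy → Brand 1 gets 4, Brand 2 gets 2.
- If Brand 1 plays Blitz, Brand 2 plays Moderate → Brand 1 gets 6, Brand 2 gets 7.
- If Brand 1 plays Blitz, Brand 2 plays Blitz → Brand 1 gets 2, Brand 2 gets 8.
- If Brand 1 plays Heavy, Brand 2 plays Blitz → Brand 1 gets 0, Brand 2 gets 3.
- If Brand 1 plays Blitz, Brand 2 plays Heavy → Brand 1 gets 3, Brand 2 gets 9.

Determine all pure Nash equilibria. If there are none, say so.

Brand 1 against Moderate: payoffs 1, 6 → best response Blitz.
Brand 1 against Heavy: payoffs 4, 3 → best response Heavy.
Brand 1 against Blitz: payoffs 0, 2 → best response Blitz.
Brand 2 against Heavy: payoffs 9, 2, 3 → best response Moderate.
Brand 2 against Blitz: payoffs 7, 9, 8 → best response Heavy.
No profile is a mutual best response for all players.

There is no pure-strategy Nash equilibrium.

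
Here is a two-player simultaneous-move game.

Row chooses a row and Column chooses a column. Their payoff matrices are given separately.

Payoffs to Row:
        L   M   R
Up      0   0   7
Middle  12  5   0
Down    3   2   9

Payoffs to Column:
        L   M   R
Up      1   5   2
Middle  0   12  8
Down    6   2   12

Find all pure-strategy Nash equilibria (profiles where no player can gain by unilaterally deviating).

Check each profile: it is a Nash equilibrium iff no player can strictly gain by switching unilaterally.
(Up, L): Row can switch to Middle (0 → 12). Not NE.
(Up, M): Row can switch to Middle (0 → 5). Not NE.
(Up, R): Row can switch to Down (7 → 9). Not NE.
(Middle, L): Column can switch to M (0 → 12). Not NE.
(Middle, M): Row gets 5, best alternative 2; Column gets 12, best alternative 8. No profitable deviation — NE.
(Middle, R): Row can switch to Up (0 → 7). Not NE.
(Down, L): Row can switch to Middle (3 → 12). Not NE.
(Down, M): Row can switch to Middle (2 → 5). Not NE.
(Down, R): Row gets 9, best alternative 7; Column gets 12, best alternative 6. No profitable deviation — NE.

(Middle, M), (Down, R)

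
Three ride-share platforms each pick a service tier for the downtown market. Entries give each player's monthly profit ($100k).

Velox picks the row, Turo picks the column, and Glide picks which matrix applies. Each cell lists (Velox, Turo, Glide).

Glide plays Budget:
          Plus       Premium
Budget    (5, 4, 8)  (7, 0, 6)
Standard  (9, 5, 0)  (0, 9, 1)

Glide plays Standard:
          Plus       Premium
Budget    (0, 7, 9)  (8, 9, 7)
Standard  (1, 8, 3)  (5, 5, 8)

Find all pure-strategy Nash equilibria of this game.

For each player, find the best response to each opponent profile; mutual best responses are the pure NE.
Velox against (Plus, Budget): payoffs 5, 9 → best response Standard.
Velox against (Plus, Standard): payoffs 0, 1 → best response Standard.
Velox against (Premium, Budget): payoffs 7, 0 → best response Budget.
Velox against (Premium, Standard): payoffs 8, 5 → best response Budget.
Turo against (Budget, Budget): payoffs 4, 0 → best response Plus.
Turo against (Budget, Standard): payoffs 7, 9 → best response Premium.
Turo against (Standard, Budget): payoffs 5, 9 → best response Premium.
Turo against (Standard, Standard): payoffs 8, 5 → best response Plus.
Glide against (Budget, Plus): payoffs 8, 9 → best response Standard.
Glide against (Budget, Premium): payoffs 6, 7 → best response Standard.
Glide against (Standard, Plus): payoffs 0, 3 → best response Standard.
Glide against (Standard, Premium): payoffs 1, 8 → best response Standard.
Mutual best responses: (Budget, Premium, Standard); (Standard, Plus, Standard).

The pure Nash equilibria are (Budget, Premium, Standard); (Standard, Plus, Standard).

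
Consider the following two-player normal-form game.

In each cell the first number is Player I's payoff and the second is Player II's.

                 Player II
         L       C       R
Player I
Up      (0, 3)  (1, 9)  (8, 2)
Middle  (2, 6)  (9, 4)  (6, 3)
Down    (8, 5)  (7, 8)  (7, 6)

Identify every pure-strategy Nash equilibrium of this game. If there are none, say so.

(Up, L): Player I can switch to Middle (0 → 2). Not NE.
(Up, C): Player I can switch to Middle (1 → 9). Not NE.
(Up, R): Player II can switch to L (2 → 3). Not NE.
(Middle, L): Player I can switch to Down (2 → 8). Not NE.
(Middle, C): Player II can switch to L (4 → 6). Not NE.
(Middle, R): Player I can switch to Up (6 → 8). Not NE.
(Down, L): Player II can switch to C (5 → 8). Not NE.
(Down, C): Player I can switch to Middle (7 → 9). Not NE.
(Down, R): Player I can switch to Up (7 → 8). Not NE.

This game has no pure Nash equilibrium.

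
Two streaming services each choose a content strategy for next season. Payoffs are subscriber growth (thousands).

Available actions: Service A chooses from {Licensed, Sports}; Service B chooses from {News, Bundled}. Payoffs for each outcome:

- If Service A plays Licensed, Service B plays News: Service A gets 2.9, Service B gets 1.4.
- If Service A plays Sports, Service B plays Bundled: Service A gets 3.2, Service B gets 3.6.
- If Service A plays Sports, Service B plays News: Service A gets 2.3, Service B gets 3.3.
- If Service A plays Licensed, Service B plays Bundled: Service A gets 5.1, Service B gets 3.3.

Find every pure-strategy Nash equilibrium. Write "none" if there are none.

(Licensed, Bundled)

(Licensed, News): Service B can switch to Bundled (1.4 → 3.3). Not NE.
(Licensed, Bundled): Service A gets 5.1, best alternative 3.2; Service B gets 3.3, best alternative 1.4. No profitable deviation — NE.
(Sports, News): Service A can switch to Licensed (2.3 → 2.9). Not NE.
(Sports, Bundled): Service A can switch to Licensed (3.2 → 5.1). Not NE.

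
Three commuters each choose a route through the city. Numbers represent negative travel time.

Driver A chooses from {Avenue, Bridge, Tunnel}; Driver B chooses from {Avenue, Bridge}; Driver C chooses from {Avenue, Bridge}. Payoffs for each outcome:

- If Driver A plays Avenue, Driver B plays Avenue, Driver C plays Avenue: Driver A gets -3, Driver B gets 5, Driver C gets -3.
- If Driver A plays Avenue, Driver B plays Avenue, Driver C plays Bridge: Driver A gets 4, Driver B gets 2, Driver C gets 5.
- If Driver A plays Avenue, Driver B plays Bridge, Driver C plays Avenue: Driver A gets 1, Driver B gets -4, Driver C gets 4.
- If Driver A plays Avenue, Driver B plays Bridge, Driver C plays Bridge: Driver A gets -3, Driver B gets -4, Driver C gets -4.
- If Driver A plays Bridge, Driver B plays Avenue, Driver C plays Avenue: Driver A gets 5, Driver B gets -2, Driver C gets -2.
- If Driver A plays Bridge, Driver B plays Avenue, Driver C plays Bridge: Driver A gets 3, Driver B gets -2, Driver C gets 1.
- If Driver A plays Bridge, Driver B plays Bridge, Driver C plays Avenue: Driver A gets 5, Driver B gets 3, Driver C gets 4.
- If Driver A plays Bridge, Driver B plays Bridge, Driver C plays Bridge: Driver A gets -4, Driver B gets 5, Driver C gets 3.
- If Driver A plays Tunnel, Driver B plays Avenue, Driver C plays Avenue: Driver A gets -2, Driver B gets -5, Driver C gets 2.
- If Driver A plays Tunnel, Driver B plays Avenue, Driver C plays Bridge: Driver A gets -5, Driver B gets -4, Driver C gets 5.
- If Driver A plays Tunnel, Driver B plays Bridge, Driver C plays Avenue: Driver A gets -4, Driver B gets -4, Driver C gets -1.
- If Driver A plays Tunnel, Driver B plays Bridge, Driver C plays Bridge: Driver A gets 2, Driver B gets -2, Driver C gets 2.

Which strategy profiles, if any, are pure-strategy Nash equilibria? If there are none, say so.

Driver A against (Avenue, Avenue): payoffs -3, 5, -2 → best response Bridge.
Driver A against (Avenue, Bridge): payoffs 4, 3, -5 → best response Avenue.
Driver A against (Bridge, Avenue): payoffs 1, 5, -4 → best response Bridge.
Driver A against (Bridge, Bridge): payoffs -3, -4, 2 → best response Tunnel.
Driver B against (Avenue, Avenue): payoffs 5, -4 → best response Avenue.
Driver B against (Avenue, Bridge): payoffs 2, -4 → best response Avenue.
Driver B against (Bridge, Avenue): payoffs -2, 3 → best response Bridge.
Driver B against (Bridge, Bridge): payoffs -2, 5 → best response Bridge.
Driver B against (Tunnel, Avenue): payoffs -5, -4 → best response Bridge.
Driver B against (Tunnel, Bridge): payoffs -4, -2 → best response Bridge.
Driver C against (Avenue, Avenue): payoffs -3, 5 → best response Bridge.
Driver C against (Avenue, Bridge): payoffs 4, -4 → best response Avenue.
Driver C against (Bridge, Avenue): payoffs -2, 1 → best response Bridge.
Driver C against (Bridge, Bridge): payoffs 4, 3 → best response Avenue.
Driver C against (Tunnel, Avenue): payoffs 2, 5 → best response Bridge.
Driver C against (Tunnel, Bridge): payoffs -1, 2 → best response Bridge.
Mutual best responses: (Avenue, Avenue, Bridge); (Bridge, Bridge, Avenue); (Tunnel, Bridge, Bridge).

Pure-strategy Nash equilibria: (Avenue, Avenue, Bridge); (Bridge, Bridge, Avenue); (Tunnel, Bridge, Bridge)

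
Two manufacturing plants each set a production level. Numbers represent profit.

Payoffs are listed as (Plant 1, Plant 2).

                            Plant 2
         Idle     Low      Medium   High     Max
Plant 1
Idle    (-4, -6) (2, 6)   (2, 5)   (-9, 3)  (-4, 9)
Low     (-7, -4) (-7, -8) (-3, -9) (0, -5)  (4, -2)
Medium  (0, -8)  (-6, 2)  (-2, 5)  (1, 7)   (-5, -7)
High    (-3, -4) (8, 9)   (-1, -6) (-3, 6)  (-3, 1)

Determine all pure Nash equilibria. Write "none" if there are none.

The pure Nash equilibria are (Low, Max) and (Medium, High) and (High, Low).

Plant 1 against Idle: payoffs -4, -7, 0, -3 → best response Medium.
Plant 1 against Low: payoffs 2, -7, -6, 8 → best response High.
Plant 1 against Medium: payoffs 2, -3, -2, -1 → best response Idle.
Plant 1 against High: payoffs -9, 0, 1, -3 → best response Medium.
Plant 1 against Max: payoffs -4, 4, -5, -3 → best response Low.
Plant 2 against Idle: payoffs -6, 6, 5, 3, 9 → best response Max.
Plant 2 against Low: payoffs -4, -8, -9, -5, -2 → best response Max.
Plant 2 against Medium: payoffs -8, 2, 5, 7, -7 → best response High.
Plant 2 against High: payoffs -4, 9, -6, 6, 1 → best response Low.
Mutual best responses: (Low, Max); (Medium, High); (High, Low).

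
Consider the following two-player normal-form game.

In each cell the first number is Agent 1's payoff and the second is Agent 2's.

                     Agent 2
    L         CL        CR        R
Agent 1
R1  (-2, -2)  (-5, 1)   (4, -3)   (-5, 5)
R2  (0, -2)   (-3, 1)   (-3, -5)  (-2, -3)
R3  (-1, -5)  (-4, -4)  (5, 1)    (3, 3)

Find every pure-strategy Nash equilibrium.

Pure-strategy Nash equilibria: (R2, CL); (R3, R)

(R1, L): Agent 1 can switch to R2 (-2 → 0). Not NE.
(R1, CL): Agent 1 can switch to R2 (-5 → -3). Not NE.
(R1, CR): Agent 1 can switch to R3 (4 → 5). Not NE.
(R1, R): Agent 1 can switch to R2 (-5 → -2). Not NE.
(R2, L): Agent 2 can switch to CL (-2 → 1). Not NE.
(R2, CL): Agent 1 gets -3, best alternative -4; Agent 2 gets 1, best alternative -2. No profitable deviation — NE.
(R2, CR): Agent 1 can switch to R1 (-3 → 4). Not NE.
(R2, R): Agent 1 can switch to R3 (-2 → 3). Not NE.
(R3, L): Agent 1 can switch to R2 (-1 → 0). Not NE.
(R3, R): Agent 1 gets 3, best alternative -2; Agent 2 gets 3, best alternative 1. No profitable deviation — NE.
(The remaining 2 profiles each have a profitable deviation by the same check.)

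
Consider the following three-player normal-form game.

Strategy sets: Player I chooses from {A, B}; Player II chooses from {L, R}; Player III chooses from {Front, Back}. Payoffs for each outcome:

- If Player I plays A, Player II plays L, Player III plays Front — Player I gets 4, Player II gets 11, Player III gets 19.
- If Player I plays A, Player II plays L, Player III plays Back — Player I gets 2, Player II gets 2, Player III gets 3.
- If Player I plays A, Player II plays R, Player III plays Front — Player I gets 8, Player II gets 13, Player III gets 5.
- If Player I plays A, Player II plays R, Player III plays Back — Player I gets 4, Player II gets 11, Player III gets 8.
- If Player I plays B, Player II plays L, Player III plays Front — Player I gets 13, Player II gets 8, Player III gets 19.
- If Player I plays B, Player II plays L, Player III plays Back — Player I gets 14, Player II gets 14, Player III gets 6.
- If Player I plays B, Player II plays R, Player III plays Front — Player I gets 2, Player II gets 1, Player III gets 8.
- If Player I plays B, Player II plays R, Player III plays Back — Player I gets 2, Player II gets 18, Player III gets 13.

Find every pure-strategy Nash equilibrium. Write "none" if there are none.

(A, L, Front): Player I can switch to B (4 → 13). Not NE.
(A, L, Back): Player I can switch to B (2 → 14). Not NE.
(A, R, Front): Player III can switch to Back (5 → 8). Not NE.
(A, R, Back): Player I gets 4, best alternative 2; Player II gets 11, best alternative 2; Player III gets 8, best alternative 5. No profitable deviation — NE.
(B, L, Front): Player I gets 13, best alternative 4; Player II gets 8, best alternative 1; Player III gets 19, best alternative 6. No profitable deviation — NE.
(B, L, Back): Player II can switch to R (14 → 18). Not NE.
(B, R, Front): Player I can switch to A (2 → 8). Not NE.
(B, R, Back): Player I can switch to A (2 → 4). Not NE.

Pure-strategy Nash equilibria: (A, R, Back); (B, L, Front)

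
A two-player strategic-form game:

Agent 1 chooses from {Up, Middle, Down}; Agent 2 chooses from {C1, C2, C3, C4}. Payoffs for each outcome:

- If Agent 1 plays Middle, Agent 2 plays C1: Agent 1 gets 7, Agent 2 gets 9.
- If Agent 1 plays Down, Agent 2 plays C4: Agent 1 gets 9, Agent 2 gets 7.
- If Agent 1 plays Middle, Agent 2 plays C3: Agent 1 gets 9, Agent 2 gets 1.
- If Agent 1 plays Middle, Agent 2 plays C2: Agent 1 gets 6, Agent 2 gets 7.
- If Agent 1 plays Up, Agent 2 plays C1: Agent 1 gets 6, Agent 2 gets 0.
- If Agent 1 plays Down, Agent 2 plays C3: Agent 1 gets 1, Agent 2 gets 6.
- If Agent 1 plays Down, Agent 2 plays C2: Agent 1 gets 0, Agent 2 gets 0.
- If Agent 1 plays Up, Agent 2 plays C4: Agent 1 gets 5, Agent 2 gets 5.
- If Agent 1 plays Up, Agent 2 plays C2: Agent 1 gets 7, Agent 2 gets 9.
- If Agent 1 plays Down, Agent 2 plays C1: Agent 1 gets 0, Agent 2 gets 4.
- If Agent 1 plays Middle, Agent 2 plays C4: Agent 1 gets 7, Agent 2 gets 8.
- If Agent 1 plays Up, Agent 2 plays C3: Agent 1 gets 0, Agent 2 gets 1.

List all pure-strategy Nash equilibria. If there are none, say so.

(Up, C2) and (Middle, C1) and (Down, C4)

(Up, C1): Agent 1 can switch to Middle (6 → 7). Not NE.
(Up, C2): Agent 1 gets 7, best alternative 6; Agent 2 gets 9, best alternative 5. No profitable deviation — NE.
(Up, C3): Agent 1 can switch to Middle (0 → 9). Not NE.
(Up, C4): Agent 1 can switch to Middle (5 → 7). Not NE.
(Middle, C1): Agent 1 gets 7, best alternative 6; Agent 2 gets 9, best alternative 8. No profitable deviation — NE.
(Middle, C2): Agent 1 can switch to Up (6 → 7). Not NE.
(Middle, C3): Agent 2 can switch to C1 (1 → 9). Not NE.
(Middle, C4): Agent 1 can switch to Down (7 → 9). Not NE.
(Down, C1): Agent 1 can switch to Up (0 → 6). Not NE.
(Down, C2): Agent 1 can switch to Up (0 → 7). Not NE.
(Down, C3): Agent 1 can switch to Middle (1 → 9). Not NE.
(Down, C4): Agent 1 gets 9, best alternative 7; Agent 2 gets 7, best alternative 6. No profitable deviation — NE.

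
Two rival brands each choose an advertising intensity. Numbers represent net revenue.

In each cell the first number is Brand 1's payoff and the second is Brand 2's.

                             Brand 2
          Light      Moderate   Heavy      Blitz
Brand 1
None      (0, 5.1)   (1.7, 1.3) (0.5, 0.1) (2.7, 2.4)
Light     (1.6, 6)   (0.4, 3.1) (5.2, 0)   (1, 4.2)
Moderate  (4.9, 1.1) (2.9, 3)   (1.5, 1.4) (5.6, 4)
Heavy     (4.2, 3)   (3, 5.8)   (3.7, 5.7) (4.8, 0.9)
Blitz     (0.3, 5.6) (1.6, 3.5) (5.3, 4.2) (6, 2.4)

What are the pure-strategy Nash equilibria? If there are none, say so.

The unique pure-strategy Nash equilibrium is (Heavy, Moderate).

For each player, find the best response to each opponent profile; mutual best responses are the pure NE.
Brand 1 against Light: payoffs 0, 1.6, 4.9, 4.2, 0.3 → best response Moderate.
Brand 1 against Moderate: payoffs 1.7, 0.4, 2.9, 3, 1.6 → best response Heavy.
Brand 1 against Heavy: payoffs 0.5, 5.2, 1.5, 3.7, 5.3 → best response Blitz.
Brand 1 against Blitz: payoffs 2.7, 1, 5.6, 4.8, 6 → best response Blitz.
Brand 2 against None: payoffs 5.1, 1.3, 0.1, 2.4 → best response Light.
Brand 2 against Light: payoffs 6, 3.1, 0, 4.2 → best response Light.
Brand 2 against Moderate: payoffs 1.1, 3, 1.4, 4 → best response Blitz.
Brand 2 against Heavy: payoffs 3, 5.8, 5.7, 0.9 → best response Moderate.
Brand 2 against Blitz: payoffs 5.6, 3.5, 4.2, 2.4 → best response Light.
Mutual best responses: (Heavy, Moderate).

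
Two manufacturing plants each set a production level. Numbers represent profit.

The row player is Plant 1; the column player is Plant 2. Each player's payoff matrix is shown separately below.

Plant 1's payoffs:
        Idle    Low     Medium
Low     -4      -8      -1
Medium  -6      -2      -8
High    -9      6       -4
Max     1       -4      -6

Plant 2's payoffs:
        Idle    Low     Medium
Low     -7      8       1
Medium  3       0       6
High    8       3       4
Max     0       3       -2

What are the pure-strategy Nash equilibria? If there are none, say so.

Mark each player's best response to every combination of opponents' strategies; a profile where every player is best-responding is a pure Nash equilibrium.
Plant 1 against Idle: payoffs -4, -6, -9, 1 → best response Max.
Plant 1 against Low: payoffs -8, -2, 6, -4 → best response High.
Plant 1 against Medium: payoffs -1, -8, -4, -6 → best response Low.
Plant 2 against Low: payoffs -7, 8, 1 → best response Low.
Plant 2 against Medium: payoffs 3, 0, 6 → best response Medium.
Plant 2 against High: payoffs 8, 3, 4 → best response Idle.
Plant 2 against Max: payoffs 0, 3, -2 → best response Low.
No profile is a mutual best response for all players.

none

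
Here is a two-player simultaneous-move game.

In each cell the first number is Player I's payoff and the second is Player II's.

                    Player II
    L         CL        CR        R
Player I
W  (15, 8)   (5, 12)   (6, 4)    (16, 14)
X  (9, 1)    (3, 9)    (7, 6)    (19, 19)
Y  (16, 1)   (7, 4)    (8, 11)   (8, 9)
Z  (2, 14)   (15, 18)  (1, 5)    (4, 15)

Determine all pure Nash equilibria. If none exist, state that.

Mark each player's best response to every combination of opponents' strategies; a profile where every player is best-responding is a pure Nash equilibrium.
Player I against L: payoffs 15, 9, 16, 2 → best response Y.
Player I against CL: payoffs 5, 3, 7, 15 → best response Z.
Player I against CR: payoffs 6, 7, 8, 1 → best response Y.
Player I against R: payoffs 16, 19, 8, 4 → best response X.
Player II against W: payoffs 8, 12, 4, 14 → best response R.
Player II against X: payoffs 1, 9, 6, 19 → best response R.
Player II against Y: payoffs 1, 4, 11, 9 → best response CR.
Player II against Z: payoffs 14, 18, 5, 15 → best response CL.
Mutual best responses: (X, R); (Y, CR); (Z, CL).

The pure Nash equilibria are (X, R) and (Y, CR) and (Z, CL).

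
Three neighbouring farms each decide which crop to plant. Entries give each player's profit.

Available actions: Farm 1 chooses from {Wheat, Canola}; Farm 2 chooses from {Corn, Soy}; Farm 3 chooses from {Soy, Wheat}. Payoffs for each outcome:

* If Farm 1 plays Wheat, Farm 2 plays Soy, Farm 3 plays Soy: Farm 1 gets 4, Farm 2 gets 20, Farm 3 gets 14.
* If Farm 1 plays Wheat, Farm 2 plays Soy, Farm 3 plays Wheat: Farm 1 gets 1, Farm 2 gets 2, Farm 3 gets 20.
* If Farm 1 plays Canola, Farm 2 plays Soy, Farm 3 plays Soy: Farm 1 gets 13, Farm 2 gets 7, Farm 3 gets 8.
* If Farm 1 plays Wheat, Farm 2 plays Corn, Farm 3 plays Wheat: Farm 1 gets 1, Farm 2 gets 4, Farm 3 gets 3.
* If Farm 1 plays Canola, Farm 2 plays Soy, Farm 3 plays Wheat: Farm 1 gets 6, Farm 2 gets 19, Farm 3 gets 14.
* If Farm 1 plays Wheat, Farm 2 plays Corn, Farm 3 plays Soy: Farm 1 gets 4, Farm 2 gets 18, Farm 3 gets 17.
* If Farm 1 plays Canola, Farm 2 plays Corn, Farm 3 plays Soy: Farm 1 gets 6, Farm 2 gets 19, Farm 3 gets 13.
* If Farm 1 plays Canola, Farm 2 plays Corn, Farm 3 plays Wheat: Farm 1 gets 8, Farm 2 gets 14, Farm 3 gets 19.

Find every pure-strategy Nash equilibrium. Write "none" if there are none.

Pure NE: (Canola, Soy, Wheat)

For each strategy profile, look for a profitable unilateral deviation.
(Wheat, Corn, Soy): Farm 1 can switch to Canola (4 → 6). Not NE.
(Wheat, Corn, Wheat): Farm 1 can switch to Canola (1 → 8). Not NE.
(Wheat, Soy, Soy): Farm 1 can switch to Canola (4 → 13). Not NE.
(Wheat, Soy, Wheat): Farm 1 can switch to Canola (1 → 6). Not NE.
(Canola, Corn, Soy): Farm 3 can switch to Wheat (13 → 19). Not NE.
(Canola, Corn, Wheat): Farm 2 can switch to Soy (14 → 19). Not NE.
(Canola, Soy, Wheat): Farm 1 gets 6, best alternative 1; Farm 2 gets 19, best alternative 14; Farm 3 gets 14, best alternative 8. No profitable deviation — NE.
(The remaining 1 profile has a profitable deviation by the same check.)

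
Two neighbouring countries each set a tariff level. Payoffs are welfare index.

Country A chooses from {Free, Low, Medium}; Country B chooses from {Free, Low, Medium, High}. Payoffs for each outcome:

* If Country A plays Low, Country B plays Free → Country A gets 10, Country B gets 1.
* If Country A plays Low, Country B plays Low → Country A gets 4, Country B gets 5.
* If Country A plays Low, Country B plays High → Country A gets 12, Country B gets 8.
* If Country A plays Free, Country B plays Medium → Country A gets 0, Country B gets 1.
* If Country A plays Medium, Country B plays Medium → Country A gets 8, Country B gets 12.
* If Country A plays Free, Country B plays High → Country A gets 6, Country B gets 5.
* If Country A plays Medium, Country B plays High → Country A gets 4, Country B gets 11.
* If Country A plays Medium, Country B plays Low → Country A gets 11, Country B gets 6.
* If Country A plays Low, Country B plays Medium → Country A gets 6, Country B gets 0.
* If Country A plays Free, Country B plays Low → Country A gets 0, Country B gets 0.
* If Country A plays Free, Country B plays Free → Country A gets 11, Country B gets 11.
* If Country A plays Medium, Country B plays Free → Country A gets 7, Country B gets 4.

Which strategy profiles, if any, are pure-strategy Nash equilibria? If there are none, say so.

For each strategy profile, look for a profitable unilateral deviation.
(Free, Free): Country A gets 11, best alternative 10; Country B gets 11, best alternative 5. No profitable deviation — NE.
(Free, Low): Country A can switch to Low (0 → 4). Not NE.
(Free, Medium): Country A can switch to Low (0 → 6). Not NE.
(Free, High): Country A can switch to Low (6 → 12). Not NE.
(Low, Free): Country A can switch to Free (10 → 11). Not NE.
(Low, Low): Country A can switch to Medium (4 → 11). Not NE.
(Low, Medium): Country A can switch to Medium (6 → 8). Not NE.
(Low, High): Country A gets 12, best alternative 6; Country B gets 8, best alternative 5. No profitable deviation — NE.
(Medium, Free): Country A can switch to Free (7 → 11). Not NE.
(Medium, Low): Country B can switch to Medium (6 → 12). Not NE.
(Medium, Medium): Country A gets 8, best alternative 6; Country B gets 12, best alternative 11. No profitable deviation — NE.
(Medium, High): Country A can switch to Free (4 → 6). Not NE.

The pure Nash equilibria are (Free, Free), (Low, High), (Medium, Medium).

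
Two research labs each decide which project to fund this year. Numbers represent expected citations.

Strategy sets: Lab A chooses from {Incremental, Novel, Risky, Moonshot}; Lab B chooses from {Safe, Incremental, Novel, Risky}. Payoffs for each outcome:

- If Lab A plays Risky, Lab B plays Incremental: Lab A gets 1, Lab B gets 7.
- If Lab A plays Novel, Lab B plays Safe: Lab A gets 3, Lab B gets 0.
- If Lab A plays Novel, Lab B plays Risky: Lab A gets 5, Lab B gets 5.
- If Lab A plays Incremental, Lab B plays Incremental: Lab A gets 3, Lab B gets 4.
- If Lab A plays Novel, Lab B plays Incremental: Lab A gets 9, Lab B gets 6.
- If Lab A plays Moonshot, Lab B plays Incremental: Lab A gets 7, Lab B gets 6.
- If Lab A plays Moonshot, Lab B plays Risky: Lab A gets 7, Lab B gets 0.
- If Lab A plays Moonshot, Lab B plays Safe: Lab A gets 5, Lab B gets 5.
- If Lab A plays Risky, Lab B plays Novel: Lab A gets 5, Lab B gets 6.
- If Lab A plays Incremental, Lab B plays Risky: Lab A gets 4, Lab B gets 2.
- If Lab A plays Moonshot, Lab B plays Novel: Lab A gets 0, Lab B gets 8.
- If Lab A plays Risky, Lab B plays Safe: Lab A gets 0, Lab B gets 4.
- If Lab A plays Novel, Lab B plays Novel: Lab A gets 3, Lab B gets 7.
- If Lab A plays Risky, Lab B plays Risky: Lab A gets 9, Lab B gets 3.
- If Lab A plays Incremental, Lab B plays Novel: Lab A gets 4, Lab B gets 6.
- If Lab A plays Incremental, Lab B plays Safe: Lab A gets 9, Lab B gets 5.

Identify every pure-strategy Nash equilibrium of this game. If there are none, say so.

There is no pure-strategy Nash equilibrium.

(Incremental, Safe): Lab B can switch to Novel (5 → 6). Not NE.
(Incremental, Incremental): Lab A can switch to Novel (3 → 9). Not NE.
(Incremental, Novel): Lab A can switch to Risky (4 → 5). Not NE.
(Incremental, Risky): Lab A can switch to Novel (4 → 5). Not NE.
(Novel, Safe): Lab A can switch to Incremental (3 → 9). Not NE.
(Novel, Incremental): Lab B can switch to Novel (6 → 7). Not NE.
(Novel, Novel): Lab A can switch to Incremental (3 → 4). Not NE.
(Novel, Risky): Lab A can switch to Risky (5 → 9). Not NE.
(The remaining 8 profiles each have a profitable deviation by the same check.)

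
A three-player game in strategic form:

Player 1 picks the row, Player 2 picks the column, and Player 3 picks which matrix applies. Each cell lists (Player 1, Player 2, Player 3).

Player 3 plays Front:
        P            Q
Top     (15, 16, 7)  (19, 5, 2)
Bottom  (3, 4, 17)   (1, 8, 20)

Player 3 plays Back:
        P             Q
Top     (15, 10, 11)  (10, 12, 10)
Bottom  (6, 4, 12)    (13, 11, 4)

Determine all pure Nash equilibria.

none

Player 1 against (P, Front): payoffs 15, 3 → best response Top.
Player 1 against (P, Back): payoffs 15, 6 → best response Top.
Player 1 against (Q, Front): payoffs 19, 1 → best response Top.
Player 1 against (Q, Back): payoffs 10, 13 → best response Bottom.
Player 2 against (Top, Front): payoffs 16, 5 → best response P.
Player 2 against (Top, Back): payoffs 10, 12 → best response Q.
Player 2 against (Bottom, Front): payoffs 4, 8 → best response Q.
Player 2 against (Bottom, Back): payoffs 4, 11 → best response Q.
Player 3 against (Top, P): payoffs 7, 11 → best response Back.
Player 3 against (Top, Q): payoffs 2, 10 → best response Back.
Player 3 against (Bottom, P): payoffs 17, 12 → best response Front.
Player 3 against (Bottom, Q): payoffs 20, 4 → best response Front.
No profile is a mutual best response for all players.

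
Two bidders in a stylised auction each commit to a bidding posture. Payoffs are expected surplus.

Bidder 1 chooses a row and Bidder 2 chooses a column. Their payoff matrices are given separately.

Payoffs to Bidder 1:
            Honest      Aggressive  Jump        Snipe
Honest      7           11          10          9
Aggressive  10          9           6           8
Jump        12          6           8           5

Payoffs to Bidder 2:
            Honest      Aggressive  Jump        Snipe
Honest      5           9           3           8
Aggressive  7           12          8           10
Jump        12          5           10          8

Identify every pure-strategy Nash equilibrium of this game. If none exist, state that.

(Honest, Honest): Bidder 1 can switch to Aggressive (7 → 10). Not NE.
(Honest, Aggressive): Bidder 1 gets 11, best alternative 9; Bidder 2 gets 9, best alternative 8. No profitable deviation — NE.
(Honest, Jump): Bidder 2 can switch to Honest (3 → 5). Not NE.
(Honest, Snipe): Bidder 2 can switch to Aggressive (8 → 9). Not NE.
(Aggressive, Honest): Bidder 1 can switch to Jump (10 → 12). Not NE.
(Aggressive, Aggressive): Bidder 1 can switch to Honest (9 → 11). Not NE.
(Aggressive, Jump): Bidder 1 can switch to Honest (6 → 10). Not NE.
(Aggressive, Snipe): Bidder 1 can switch to Honest (8 → 9). Not NE.
(Jump, Honest): Bidder 1 gets 12, best alternative 10; Bidder 2 gets 12, best alternative 10. No profitable deviation — NE.
(Jump, Aggressive): Bidder 1 can switch to Honest (6 → 11). Not NE.
(Jump, Jump): Bidder 1 can switch to Honest (8 → 10). Not NE.
(Jump, Snipe): Bidder 1 can switch to Honest (5 → 9). Not NE.

(Honest, Aggressive) and (Jump, Honest)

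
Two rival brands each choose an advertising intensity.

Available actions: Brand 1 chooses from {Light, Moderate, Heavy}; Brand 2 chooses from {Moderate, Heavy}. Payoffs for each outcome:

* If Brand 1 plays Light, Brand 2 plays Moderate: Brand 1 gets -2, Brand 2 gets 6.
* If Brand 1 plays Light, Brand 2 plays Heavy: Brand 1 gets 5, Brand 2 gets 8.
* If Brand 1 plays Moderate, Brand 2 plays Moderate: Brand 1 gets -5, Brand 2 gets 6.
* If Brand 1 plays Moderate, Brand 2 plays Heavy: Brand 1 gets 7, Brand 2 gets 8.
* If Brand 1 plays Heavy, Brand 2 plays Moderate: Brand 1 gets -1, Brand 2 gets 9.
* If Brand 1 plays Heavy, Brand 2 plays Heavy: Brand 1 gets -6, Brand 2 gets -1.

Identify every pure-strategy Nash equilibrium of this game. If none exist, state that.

(Light, Moderate): Brand 1 can switch to Heavy (-2 → -1). Not NE.
(Light, Heavy): Brand 1 can switch to Moderate (5 → 7). Not NE.
(Moderate, Moderate): Brand 1 can switch to Light (-5 → -2). Not NE.
(Moderate, Heavy): Brand 1 gets 7, best alternative 5; Brand 2 gets 8, best alternative 6. No profitable deviation — NE.
(Heavy, Moderate): Brand 1 gets -1, best alternative -2; Brand 2 gets 9, best alternative -1. No profitable deviation — NE.
(Heavy, Heavy): Brand 1 can switch to Light (-6 → 5). Not NE.

Pure-strategy Nash equilibria: (Moderate, Heavy), (Heavy, Moderate)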